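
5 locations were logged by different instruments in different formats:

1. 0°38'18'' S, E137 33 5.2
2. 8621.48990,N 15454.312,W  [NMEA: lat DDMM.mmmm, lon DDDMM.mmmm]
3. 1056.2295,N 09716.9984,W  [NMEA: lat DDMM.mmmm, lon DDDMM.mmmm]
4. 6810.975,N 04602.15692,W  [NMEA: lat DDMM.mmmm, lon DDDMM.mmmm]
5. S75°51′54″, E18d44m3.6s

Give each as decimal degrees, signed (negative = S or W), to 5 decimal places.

Point 1:
  Lat: 0° + 38/60 + 18/3600 = 0 + 0.633333 + 0.005000 = 0.638333
  S → negative
  λ: 33′ + 5.2″ = 33.08667′; 137 + 33.08667/60 = 137.551444
  E → positive
Point 2:
  Latitude: split at 2 digits → 86° and 21.4899′; 86 + 21.4899/60 = 86.358165
  N → positive
  λ: split at 3 digits → 154° and 54.312′; 154 + 54.312/60 = 154.905200
  hemisphere W, so the sign is −
Point 3:
  φ: split at 2 digits → 10° and 56.2295′; 10 + 56.2295/60 = 10.937158
  N → positive
  Lon: degrees = first 3 digits = 97, minutes = 16.9984; 97 + 16.9984/60 = 97.283307
  hemisphere W, so the sign is −
Point 4:
  Lat: split at 2 digits → 68° and 10.975′; 68 + 10.975/60 = 68.182917
  N → positive
  Lon: split at 3 digits → 046° and 2.15692′; 46 + 2.15692/60 = 46.035949
  W → negative
Point 5:
  Lat: 51′ + 54″ = 51.90000′; 75 + 51.90000/60 = 75.865000
  S ⇒ negate
  λ: 44′ + 3.6″ = 44.06000′; 18 + 44.06000/60 = 18.734333
  E → positive

1. -0.63833, 137.55144
2. 86.35817, -154.90520
3. 10.93716, -97.28331
4. 68.18292, -46.03595
5. -75.86500, 18.73433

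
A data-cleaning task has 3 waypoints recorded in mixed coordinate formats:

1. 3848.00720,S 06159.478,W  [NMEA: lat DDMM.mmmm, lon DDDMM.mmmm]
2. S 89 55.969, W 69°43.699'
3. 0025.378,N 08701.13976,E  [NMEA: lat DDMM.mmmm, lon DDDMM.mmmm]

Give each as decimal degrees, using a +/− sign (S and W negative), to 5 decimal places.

1. -38.80012, -61.99130
2. -89.93282, -69.72832
3. 0.42297, 87.01900

Point 1:
  Latitude: degrees = first 2 digits = 38, minutes = 48.0072; 38 + 48.0072/60 = 38.800120
  S ⇒ negate
  Longitude: degrees = first 3 digits = 61, minutes = 59.478; 61 + 59.478/60 = 61.991300
  W → negative
Point 2:
  Latitude: 55.969′ = 0.932817°; total 89.932817
  S ⇒ negate
  λ: 69 + 43.699/60 = 69.728317
  hemisphere W, so the sign is −
Point 3:
  Latitude: degrees = first 2 digits = 0, minutes = 25.378; 0 + 25.378/60 = 0.422967
  N ⇒ keep positive
  λ: split at 3 digits → 087° and 1.13976′; 87 + 1.13976/60 = 87.018996
  E → positive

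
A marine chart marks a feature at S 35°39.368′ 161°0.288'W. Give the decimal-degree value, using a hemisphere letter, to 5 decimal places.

35.65613° S, 161.00480° W

Latitude: 35 + 39.368/60 = 35.656133
Longitude: 0.288′ = 0.004800°; total 161.004800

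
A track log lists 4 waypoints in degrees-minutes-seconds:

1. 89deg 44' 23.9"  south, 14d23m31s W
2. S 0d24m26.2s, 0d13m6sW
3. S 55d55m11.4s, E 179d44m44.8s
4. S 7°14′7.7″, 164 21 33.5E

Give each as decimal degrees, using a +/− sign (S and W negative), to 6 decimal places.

Point 1:
  Lat: 89° + 44/60 + 23.9/3600 = 89 + 0.733333 + 0.006639 = 89.7399722
  S → negative
  Longitude: 23′ + 31″ = 23.51667′; 14 + 23.51667/60 = 14.3919444
  W → negative
Point 2:
  Lat: 0 + 24/60 + 26.2/3600 = 0.4072778
  S → negative
  Lon: 0° + 13/60 + 6/3600 = 0 + 0.216667 + 0.001667 = 0.2183333
  W ⇒ negate
Point 3:
  Lat: 55° + 55/60 + 11.4/3600 = 55 + 0.916667 + 0.003167 = 55.9198333
  S → negative
  Lon: 179° + 44/60 + 44.8/3600 = 179 + 0.733333 + 0.012444 = 179.7457778
  E ⇒ keep positive
Point 4:
  φ: 14′ + 7.7″ = 14.12833′; 7 + 14.12833/60 = 7.2354722
  S ⇒ negate
  λ: 164° + 21/60 + 33.5/3600 = 164 + 0.350000 + 0.009306 = 164.3593056
  E → positive

1. -89.739972, -14.391944
2. -0.407278, -0.218333
3. -55.919833, 179.745778
4. -7.235472, 164.359306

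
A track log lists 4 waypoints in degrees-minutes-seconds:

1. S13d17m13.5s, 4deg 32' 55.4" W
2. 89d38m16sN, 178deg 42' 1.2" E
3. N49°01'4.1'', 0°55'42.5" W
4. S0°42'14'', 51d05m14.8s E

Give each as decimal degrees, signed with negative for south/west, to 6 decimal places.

1. -13.287083, -4.548722
2. 89.637778, 178.700333
3. 49.017806, -0.928472
4. -0.703889, 51.087444

Point 1:
  φ: 17′ + 13.5″ = 17.22500′; 13 + 17.22500/60 = 13.2870833
  hemisphere S, so the sign is −
  Longitude: 32′ + 55.4″ = 32.92333′; 4 + 32.92333/60 = 4.5487222
  W ⇒ negate
Point 2:
  Latitude: 38′ + 16″ = 38.26667′; 89 + 38.26667/60 = 89.6377778
  N ⇒ keep positive
  Longitude: 178° + 42/60 + 1.2/3600 = 178 + 0.700000 + 0.000333 = 178.7003333
  E ⇒ keep positive
Point 3:
  Latitude: 49 + 1/60 + 4.1/3600 = 49.0178056
  N ⇒ keep positive
  Lon: 55′ + 42.5″ = 55.70833′; 0 + 55.70833/60 = 0.9284722
  W ⇒ negate
Point 4:
  Lat: 0 + 42/60 + 14/3600 = 0.7038889
  S ⇒ negate
  Lon: 51 + 5/60 + 14.8/3600 = 51.0874444
  E ⇒ keep positive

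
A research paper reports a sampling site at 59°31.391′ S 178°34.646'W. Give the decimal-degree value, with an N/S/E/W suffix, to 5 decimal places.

59.52318° S, 178.57743° W

Latitude: 59 + 31.391/60 = 59.523183
Longitude: 178 + 34.646/60 = 178.577433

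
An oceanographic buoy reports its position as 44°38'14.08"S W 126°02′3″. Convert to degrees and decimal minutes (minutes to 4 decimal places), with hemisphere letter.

44° 38.2347′ S, 126° 2.0500′ W

Lat: 38 + 14.08/60 = 38.234667′
Longitude: seconds/60 = 0.05000; minutes = 2 + 0.05000 = 2.050000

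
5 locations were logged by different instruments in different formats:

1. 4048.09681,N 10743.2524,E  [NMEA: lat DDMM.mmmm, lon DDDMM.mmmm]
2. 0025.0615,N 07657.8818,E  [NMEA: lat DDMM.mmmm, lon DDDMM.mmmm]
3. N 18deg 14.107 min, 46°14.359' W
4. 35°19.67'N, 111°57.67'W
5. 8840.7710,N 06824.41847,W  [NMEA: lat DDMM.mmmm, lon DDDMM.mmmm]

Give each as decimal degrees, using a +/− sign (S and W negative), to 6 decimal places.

Point 1:
  Lat: split at 2 digits → 40° and 48.09681′; 40 + 48.09681/60 = 40.8016135
  N ⇒ keep positive
  λ: degrees = first 3 digits = 107, minutes = 43.2524; 107 + 43.2524/60 = 107.7208733
  E ⇒ keep positive
Point 2:
  Latitude: split at 2 digits → 00° and 25.0615′; 0 + 25.0615/60 = 0.4176917
  N ⇒ keep positive
  Longitude: degrees = first 3 digits = 76, minutes = 57.8818; 76 + 57.8818/60 = 76.9646967
  E → positive
Point 3:
  Latitude: 14.107′ = 0.235117°; total 18.2351167
  N ⇒ keep positive
  λ: 14.359′ = 0.239317°; total 46.2393167
  W ⇒ negate
Point 4:
  Lat: 19.67′ = 0.327833°; total 35.3278333
  N ⇒ keep positive
  Lon: 111 + 57.67/60 = 111.9611667
  W → negative
Point 5:
  φ: degrees = first 2 digits = 88, minutes = 40.771; 88 + 40.771/60 = 88.6795167
  N → positive
  λ: degrees = first 3 digits = 68, minutes = 24.41847; 68 + 24.41847/60 = 68.4069745
  hemisphere W, so the sign is −

1. 40.801614, 107.720873
2. 0.417692, 76.964697
3. 18.235117, -46.239317
4. 35.327833, -111.961167
5. 88.679517, -68.406975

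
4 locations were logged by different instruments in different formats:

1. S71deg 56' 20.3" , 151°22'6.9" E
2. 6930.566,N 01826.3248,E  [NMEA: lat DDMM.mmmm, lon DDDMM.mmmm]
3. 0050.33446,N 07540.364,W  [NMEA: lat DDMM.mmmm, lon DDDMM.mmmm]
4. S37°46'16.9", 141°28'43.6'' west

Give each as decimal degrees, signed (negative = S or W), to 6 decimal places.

Point 1:
  Latitude: 56′ + 20.3″ = 56.33833′; 71 + 56.33833/60 = 71.9389722
  S → negative
  λ: 151° + 22/60 + 6.9/3600 = 151 + 0.366667 + 0.001917 = 151.3685833
  E ⇒ keep positive
Point 2:
  φ: split at 2 digits → 69° and 30.566′; 69 + 30.566/60 = 69.5094333
  N → positive
  Lon: split at 3 digits → 018° and 26.3248′; 18 + 26.3248/60 = 18.4387467
  E → positive
Point 3:
  Lat: degrees = first 2 digits = 0, minutes = 50.33446; 0 + 50.33446/60 = 0.8389077
  N → positive
  λ: split at 3 digits → 075° and 40.364′; 75 + 40.364/60 = 75.6727333
  W → negative
Point 4:
  Latitude: 37 + 46/60 + 16.9/3600 = 37.7713611
  S ⇒ negate
  Lon: 141 + 28/60 + 43.6/3600 = 141.4787778
  W → negative

1. -71.938972, 151.368583
2. 69.509433, 18.438747
3. 0.838908, -75.672733
4. -37.771361, -141.478778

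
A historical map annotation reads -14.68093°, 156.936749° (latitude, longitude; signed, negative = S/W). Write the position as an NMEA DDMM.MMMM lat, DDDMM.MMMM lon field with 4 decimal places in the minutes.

Latitude is negative → S; |value| = 14.680930
Lat: minutes = (14.680930 − 14) × 60 = 40.855800
λ: minutes = (156.936749 − 156) × 60 = 56.204940

1440.8558,S / 15656.2049,E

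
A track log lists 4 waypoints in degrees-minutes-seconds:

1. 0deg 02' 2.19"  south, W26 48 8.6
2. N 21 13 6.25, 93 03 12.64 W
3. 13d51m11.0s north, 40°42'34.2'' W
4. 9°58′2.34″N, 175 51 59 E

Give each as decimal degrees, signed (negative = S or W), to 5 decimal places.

Point 1:
  φ: 0° + 2/60 + 2.19/3600 = 0 + 0.033333 + 0.000608 = 0.033942
  S ⇒ negate
  λ: 26 + 48/60 + 8.6/3600 = 26.802389
  W ⇒ negate
Point 2:
  Lat: 13′ + 6.25″ = 13.10417′; 21 + 13.10417/60 = 21.218403
  N ⇒ keep positive
  Lon: 93 + 3/60 + 12.64/3600 = 93.053511
  hemisphere W, so the sign is −
Point 3:
  Lat: 13 + 51/60 + 11/3600 = 13.853056
  N ⇒ keep positive
  λ: 40 + 42/60 + 34.2/3600 = 40.709500
  W ⇒ negate
Point 4:
  φ: 9 + 58/60 + 2.34/3600 = 9.967317
  N ⇒ keep positive
  Lon: 175 + 51/60 + 59/3600 = 175.866389
  E ⇒ keep positive

1. -0.03394, -26.80239
2. 21.21840, -93.05351
3. 13.85306, -40.70950
4. 9.96732, 175.86639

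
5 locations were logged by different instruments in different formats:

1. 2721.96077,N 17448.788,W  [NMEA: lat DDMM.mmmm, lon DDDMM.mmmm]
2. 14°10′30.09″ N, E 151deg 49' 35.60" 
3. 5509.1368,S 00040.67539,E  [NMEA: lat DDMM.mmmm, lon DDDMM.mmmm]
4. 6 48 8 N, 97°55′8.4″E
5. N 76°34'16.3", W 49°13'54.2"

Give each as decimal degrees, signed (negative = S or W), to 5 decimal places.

1. 27.36601, -174.81313
2. 14.17503, 151.82656
3. -55.15228, 0.67792
4. 6.80222, 97.91900
5. 76.57119, -49.23172

Point 1:
  Latitude: degrees = first 2 digits = 27, minutes = 21.96077; 27 + 21.96077/60 = 27.366013
  N ⇒ keep positive
  Lon: degrees = first 3 digits = 174, minutes = 48.788; 174 + 48.788/60 = 174.813133
  hemisphere W, so the sign is −
Point 2:
  φ: 10′ + 30.09″ = 10.50150′; 14 + 10.50150/60 = 14.175025
  N → positive
  λ: 151 + 49/60 + 35.6/3600 = 151.826556
  E → positive
Point 3:
  Lat: degrees = first 2 digits = 55, minutes = 9.1368; 55 + 9.1368/60 = 55.152280
  hemisphere S, so the sign is −
  λ: split at 3 digits → 000° and 40.67539′; 0 + 40.67539/60 = 0.677923
  E → positive
Point 4:
  Latitude: 6 + 48/60 + 8/3600 = 6.802222
  N ⇒ keep positive
  Longitude: 55′ + 8.4″ = 55.14000′; 97 + 55.14000/60 = 97.919000
  E → positive
Point 5:
  Lat: 34′ + 16.3″ = 34.27167′; 76 + 34.27167/60 = 76.571194
  N ⇒ keep positive
  Longitude: 13′ + 54.2″ = 13.90333′; 49 + 13.90333/60 = 49.231722
  W → negative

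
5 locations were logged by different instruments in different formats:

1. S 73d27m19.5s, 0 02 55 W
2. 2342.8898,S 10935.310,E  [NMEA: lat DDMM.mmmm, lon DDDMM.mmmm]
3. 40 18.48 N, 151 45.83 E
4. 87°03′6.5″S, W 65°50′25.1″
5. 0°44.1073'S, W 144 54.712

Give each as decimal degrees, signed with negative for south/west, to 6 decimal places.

Point 1:
  Lat: 27′ + 19.5″ = 27.32500′; 73 + 27.32500/60 = 73.4554167
  S → negative
  Longitude: 0° + 2/60 + 55/3600 = 0 + 0.033333 + 0.015278 = 0.0486111
  W → negative
Point 2:
  φ: degrees = first 2 digits = 23, minutes = 42.8898; 23 + 42.8898/60 = 23.7148300
  S → negative
  λ: degrees = first 3 digits = 109, minutes = 35.31; 109 + 35.31/60 = 109.5885000
  E ⇒ keep positive
Point 3:
  Latitude: 18.48′ = 0.308000°; total 40.3080000
  N ⇒ keep positive
  λ: 45.83′ = 0.763833°; total 151.7638333
  E ⇒ keep positive
Point 4:
  Lat: 87° + 3/60 + 6.5/3600 = 87 + 0.050000 + 0.001806 = 87.0518056
  S → negative
  Longitude: 65 + 50/60 + 25.1/3600 = 65.8403056
  W ⇒ negate
Point 5:
  φ: 44.1073′ = 0.735122°; total 0.7351217
  S ⇒ negate
  Longitude: 144 + 54.712/60 = 144.9118667
  hemisphere W, so the sign is −

1. -73.455417, -0.048611
2. -23.714830, 109.588500
3. 40.308000, 151.763833
4. -87.051806, -65.840306
5. -0.735122, -144.911867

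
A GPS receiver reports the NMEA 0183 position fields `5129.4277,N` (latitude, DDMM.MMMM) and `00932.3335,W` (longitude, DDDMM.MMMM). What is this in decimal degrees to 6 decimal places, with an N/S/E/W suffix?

Lat: degrees = first 2 digits = 51, minutes = 29.4277; 51 + 29.4277/60 = 51.4904617
λ: degrees = first 3 digits = 9, minutes = 32.3335; 9 + 32.3335/60 = 9.5388917

51.490462° N, 9.538892° W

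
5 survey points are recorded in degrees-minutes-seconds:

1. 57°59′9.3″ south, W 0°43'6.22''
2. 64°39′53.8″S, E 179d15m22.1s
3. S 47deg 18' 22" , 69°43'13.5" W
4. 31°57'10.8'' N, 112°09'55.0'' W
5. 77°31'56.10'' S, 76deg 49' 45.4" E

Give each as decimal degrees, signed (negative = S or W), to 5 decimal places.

Point 1:
  Latitude: 57 + 59/60 + 9.3/3600 = 57.985917
  hemisphere S, so the sign is −
  Lon: 0 + 43/60 + 6.22/3600 = 0.718394
  W ⇒ negate
Point 2:
  Lat: 64 + 39/60 + 53.8/3600 = 64.664944
  hemisphere S, so the sign is −
  λ: 179 + 15/60 + 22.1/3600 = 179.256139
  E ⇒ keep positive
Point 3:
  Latitude: 18′ + 22″ = 18.36667′; 47 + 18.36667/60 = 47.306111
  S ⇒ negate
  Longitude: 43′ + 13.5″ = 43.22500′; 69 + 43.22500/60 = 69.720417
  W ⇒ negate
Point 4:
  Lat: 31° + 57/60 + 10.8/3600 = 31 + 0.950000 + 0.003000 = 31.953000
  N ⇒ keep positive
  Lon: 112° + 9/60 + 55/3600 = 112 + 0.150000 + 0.015278 = 112.165278
  hemisphere W, so the sign is −
Point 5:
  Lat: 77° + 31/60 + 56.1/3600 = 77 + 0.516667 + 0.015583 = 77.532250
  S → negative
  Lon: 76° + 49/60 + 45.4/3600 = 76 + 0.816667 + 0.012611 = 76.829278
  E ⇒ keep positive

1. -57.98592, -0.71839
2. -64.66494, 179.25614
3. -47.30611, -69.72042
4. 31.95300, -112.16528
5. -77.53225, 76.82928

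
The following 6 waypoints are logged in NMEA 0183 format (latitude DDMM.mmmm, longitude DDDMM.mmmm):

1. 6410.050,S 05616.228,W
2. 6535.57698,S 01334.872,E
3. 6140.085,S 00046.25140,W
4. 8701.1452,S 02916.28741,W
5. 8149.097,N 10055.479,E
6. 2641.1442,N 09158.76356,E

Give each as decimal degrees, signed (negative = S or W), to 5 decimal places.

1. -64.16750, -56.27047
2. -65.59295, 13.58120
3. -61.66808, -0.77086
4. -87.01909, -29.27146
5. 81.81828, 100.92465
6. 26.68574, 91.97939

Point 1:
  φ: split at 2 digits → 64° and 10.05′; 64 + 10.05/60 = 64.167500
  S ⇒ negate
  Longitude: degrees = first 3 digits = 56, minutes = 16.228; 56 + 16.228/60 = 56.270467
  W → negative
Point 2:
  Lat: degrees = first 2 digits = 65, minutes = 35.57698; 65 + 35.57698/60 = 65.592950
  hemisphere S, so the sign is −
  λ: split at 3 digits → 013° and 34.872′; 13 + 34.872/60 = 13.581200
  E → positive
Point 3:
  φ: degrees = first 2 digits = 61, minutes = 40.085; 61 + 40.085/60 = 61.668083
  S ⇒ negate
  λ: degrees = first 3 digits = 0, minutes = 46.2514; 0 + 46.2514/60 = 0.770857
  hemisphere W, so the sign is −
Point 4:
  Lat: split at 2 digits → 87° and 1.1452′; 87 + 1.1452/60 = 87.019087
  S → negative
  Lon: split at 3 digits → 029° and 16.28741′; 29 + 16.28741/60 = 29.271457
  W ⇒ negate
Point 5:
  Latitude: degrees = first 2 digits = 81, minutes = 49.097; 81 + 49.097/60 = 81.818283
  N ⇒ keep positive
  Lon: degrees = first 3 digits = 100, minutes = 55.479; 100 + 55.479/60 = 100.924650
  E ⇒ keep positive
Point 6:
  Latitude: split at 2 digits → 26° and 41.1442′; 26 + 41.1442/60 = 26.685737
  N → positive
  Lon: split at 3 digits → 091° and 58.76356′; 91 + 58.76356/60 = 91.979393
  E ⇒ keep positive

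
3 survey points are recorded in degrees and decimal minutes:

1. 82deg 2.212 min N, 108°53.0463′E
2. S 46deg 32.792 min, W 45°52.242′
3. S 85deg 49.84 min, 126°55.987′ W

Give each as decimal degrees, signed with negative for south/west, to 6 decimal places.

1. 82.036867, 108.884105
2. -46.546533, -45.870700
3. -85.830667, -126.933117

Point 1:
  φ: 82 + 2.212/60 = 82.0368667
  N ⇒ keep positive
  λ: 53.0463′ = 0.884105°; total 108.8841050
  E → positive
Point 2:
  Latitude: 32.792′ = 0.546533°; total 46.5465333
  hemisphere S, so the sign is −
  Longitude: 52.242′ = 0.870700°; total 45.8707000
  hemisphere W, so the sign is −
Point 3:
  Latitude: 49.84′ = 0.830667°; total 85.8306667
  S → negative
  λ: 55.987′ = 0.933117°; total 126.9331167
  hemisphere W, so the sign is −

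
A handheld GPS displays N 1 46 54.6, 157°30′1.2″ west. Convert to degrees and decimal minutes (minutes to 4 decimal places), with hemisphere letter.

1° 46.9100′ N, 157° 30.0200′ W

Lat: 46 + 54.6/60 = 46.910000′
λ: 30 + 1.2/60 = 30.020000′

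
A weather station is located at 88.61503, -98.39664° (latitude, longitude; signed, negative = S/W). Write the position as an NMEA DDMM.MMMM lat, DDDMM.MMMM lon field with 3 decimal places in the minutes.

8836.902,N / 09823.798,W

φ: fractional part 0.615030 → 36.90180 minutes
Longitude is negative → W; |value| = 98.396640
Longitude: 98° + 0.396640 × 60 = 98° 23.79840′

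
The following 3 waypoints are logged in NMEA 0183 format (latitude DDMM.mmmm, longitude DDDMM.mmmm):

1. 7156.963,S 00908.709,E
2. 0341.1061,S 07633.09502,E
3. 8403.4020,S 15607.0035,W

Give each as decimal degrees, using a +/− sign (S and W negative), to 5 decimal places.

1. -71.94938, 9.14515
2. -3.68510, 76.55158
3. -84.05670, -156.11673

Point 1:
  Lat: split at 2 digits → 71° and 56.963′; 71 + 56.963/60 = 71.949383
  hemisphere S, so the sign is −
  Longitude: split at 3 digits → 009° and 8.709′; 9 + 8.709/60 = 9.145150
  E ⇒ keep positive
Point 2:
  Latitude: degrees = first 2 digits = 3, minutes = 41.1061; 3 + 41.1061/60 = 3.685102
  S ⇒ negate
  Lon: degrees = first 3 digits = 76, minutes = 33.09502; 76 + 33.09502/60 = 76.551584
  E → positive
Point 3:
  Lat: degrees = first 2 digits = 84, minutes = 3.402; 84 + 3.402/60 = 84.056700
  hemisphere S, so the sign is −
  λ: degrees = first 3 digits = 156, minutes = 7.0035; 156 + 7.0035/60 = 156.116725
  hemisphere W, so the sign is −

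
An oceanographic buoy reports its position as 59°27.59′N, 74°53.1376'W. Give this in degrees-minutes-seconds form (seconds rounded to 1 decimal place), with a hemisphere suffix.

59°27′35.4″ N, 74°53′8.3″ W

Latitude: 27.59000′ → 27′ and 0.59000 × 60 = 35.400″
Lon: fractional minutes 0.13760 × 60 = 8.256″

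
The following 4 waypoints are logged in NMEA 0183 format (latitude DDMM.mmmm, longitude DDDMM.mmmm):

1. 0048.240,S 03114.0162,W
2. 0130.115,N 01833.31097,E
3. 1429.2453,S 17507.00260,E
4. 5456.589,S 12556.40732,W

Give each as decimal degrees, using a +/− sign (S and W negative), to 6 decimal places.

Point 1:
  Lat: degrees = first 2 digits = 0, minutes = 48.24; 0 + 48.24/60 = 0.8040000
  S ⇒ negate
  Lon: split at 3 digits → 031° and 14.0162′; 31 + 14.0162/60 = 31.2336033
  W → negative
Point 2:
  φ: degrees = first 2 digits = 1, minutes = 30.115; 1 + 30.115/60 = 1.5019167
  N → positive
  λ: split at 3 digits → 018° and 33.31097′; 18 + 33.31097/60 = 18.5551828
  E ⇒ keep positive
Point 3:
  Latitude: split at 2 digits → 14° and 29.2453′; 14 + 29.2453/60 = 14.4874217
  hemisphere S, so the sign is −
  λ: degrees = first 3 digits = 175, minutes = 7.0026; 175 + 7.0026/60 = 175.1167100
  E → positive
Point 4:
  Lat: degrees = first 2 digits = 54, minutes = 56.589; 54 + 56.589/60 = 54.9431500
  S → negative
  Longitude: degrees = first 3 digits = 125, minutes = 56.40732; 125 + 56.40732/60 = 125.9401220
  hemisphere W, so the sign is −

1. -0.804000, -31.233603
2. 1.501917, 18.555183
3. -14.487422, 175.116710
4. -54.943150, -125.940122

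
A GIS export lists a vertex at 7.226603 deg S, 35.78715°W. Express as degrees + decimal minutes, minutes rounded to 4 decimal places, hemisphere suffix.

7° 13.5962′ S, 35° 47.2290′ W

Lat: minutes = (7.226603 − 7) × 60 = 13.596180
λ: minutes = (35.787150 − 35) × 60 = 47.229000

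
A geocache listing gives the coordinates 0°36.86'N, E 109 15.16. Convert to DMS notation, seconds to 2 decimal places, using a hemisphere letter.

φ: fractional minutes 0.86000 × 60 = 51.6000″
λ: fractional minutes 0.16000 × 60 = 9.6000″

0°36′51.60″ N, 109°15′9.60″ E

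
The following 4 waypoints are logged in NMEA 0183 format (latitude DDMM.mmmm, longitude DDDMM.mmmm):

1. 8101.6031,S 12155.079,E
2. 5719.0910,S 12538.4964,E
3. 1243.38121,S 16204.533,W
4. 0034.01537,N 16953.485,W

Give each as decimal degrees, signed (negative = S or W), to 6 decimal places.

Point 1:
  Lat: split at 2 digits → 81° and 1.6031′; 81 + 1.6031/60 = 81.0267183
  hemisphere S, so the sign is −
  Lon: split at 3 digits → 121° and 55.079′; 121 + 55.079/60 = 121.9179833
  E → positive
Point 2:
  Lat: split at 2 digits → 57° and 19.091′; 57 + 19.091/60 = 57.3181833
  S ⇒ negate
  Lon: split at 3 digits → 125° and 38.4964′; 125 + 38.4964/60 = 125.6416067
  E → positive
Point 3:
  Latitude: split at 2 digits → 12° and 43.38121′; 12 + 43.38121/60 = 12.7230202
  S ⇒ negate
  λ: degrees = first 3 digits = 162, minutes = 4.533; 162 + 4.533/60 = 162.0755500
  hemisphere W, so the sign is −
Point 4:
  Latitude: degrees = first 2 digits = 0, minutes = 34.01537; 0 + 34.01537/60 = 0.5669228
  N ⇒ keep positive
  Longitude: split at 3 digits → 169° and 53.485′; 169 + 53.485/60 = 169.8914167
  hemisphere W, so the sign is −

1. -81.026718, 121.917983
2. -57.318183, 125.641607
3. -12.723020, -162.075550
4. 0.566923, -169.891417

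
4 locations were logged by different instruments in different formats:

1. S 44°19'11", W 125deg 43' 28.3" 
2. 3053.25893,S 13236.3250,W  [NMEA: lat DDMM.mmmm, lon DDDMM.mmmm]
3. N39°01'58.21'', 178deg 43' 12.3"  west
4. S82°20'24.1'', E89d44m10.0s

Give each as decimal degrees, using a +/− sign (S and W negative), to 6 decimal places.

Point 1:
  Lat: 19′ + 11″ = 19.18333′; 44 + 19.18333/60 = 44.3197222
  S → negative
  Longitude: 43′ + 28.3″ = 43.47167′; 125 + 43.47167/60 = 125.7245278
  hemisphere W, so the sign is −
Point 2:
  Latitude: split at 2 digits → 30° and 53.25893′; 30 + 53.25893/60 = 30.8876488
  S → negative
  Lon: split at 3 digits → 132° and 36.325′; 132 + 36.325/60 = 132.6054167
  hemisphere W, so the sign is −
Point 3:
  Latitude: 39° + 1/60 + 58.21/3600 = 39 + 0.016667 + 0.016169 = 39.0328361
  N → positive
  λ: 43′ + 12.3″ = 43.20500′; 178 + 43.20500/60 = 178.7200833
  W ⇒ negate
Point 4:
  Lat: 20′ + 24.1″ = 20.40167′; 82 + 20.40167/60 = 82.3400278
  hemisphere S, so the sign is −
  Lon: 89° + 44/60 + 10/3600 = 89 + 0.733333 + 0.002778 = 89.7361111
  E → positive

1. -44.319722, -125.724528
2. -30.887649, -132.605417
3. 39.032836, -178.720083
4. -82.340028, 89.736111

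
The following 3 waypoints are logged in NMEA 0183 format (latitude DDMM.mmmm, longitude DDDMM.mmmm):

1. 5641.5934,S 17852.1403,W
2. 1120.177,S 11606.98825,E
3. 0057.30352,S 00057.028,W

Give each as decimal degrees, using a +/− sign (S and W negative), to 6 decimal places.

Point 1:
  Lat: split at 2 digits → 56° and 41.5934′; 56 + 41.5934/60 = 56.6932233
  S ⇒ negate
  λ: split at 3 digits → 178° and 52.1403′; 178 + 52.1403/60 = 178.8690050
  hemisphere W, so the sign is −
Point 2:
  Latitude: degrees = first 2 digits = 11, minutes = 20.177; 11 + 20.177/60 = 11.3362833
  S ⇒ negate
  λ: split at 3 digits → 116° and 6.98825′; 116 + 6.98825/60 = 116.1164708
  E → positive
Point 3:
  Lat: split at 2 digits → 00° and 57.30352′; 0 + 57.30352/60 = 0.9550587
  hemisphere S, so the sign is −
  Longitude: degrees = first 3 digits = 0, minutes = 57.028; 0 + 57.028/60 = 0.9504667
  W → negative

1. -56.693223, -178.869005
2. -11.336283, 116.116471
3. -0.955059, -0.950467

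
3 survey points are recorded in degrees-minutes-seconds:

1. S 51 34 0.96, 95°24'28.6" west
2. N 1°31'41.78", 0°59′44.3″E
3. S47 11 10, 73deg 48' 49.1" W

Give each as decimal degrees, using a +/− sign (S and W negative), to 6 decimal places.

1. -51.566933, -95.407944
2. 1.528272, 0.995639
3. -47.186111, -73.813639

Point 1:
  φ: 34′ + 0.96″ = 34.01600′; 51 + 34.01600/60 = 51.5669333
  S → negative
  λ: 24′ + 28.6″ = 24.47667′; 95 + 24.47667/60 = 95.4079444
  W → negative
Point 2:
  Lat: 31′ + 41.78″ = 31.69633′; 1 + 31.69633/60 = 1.5282722
  N ⇒ keep positive
  Longitude: 0 + 59/60 + 44.3/3600 = 0.9956389
  E ⇒ keep positive
Point 3:
  Latitude: 47 + 11/60 + 10/3600 = 47.1861111
  hemisphere S, so the sign is −
  Longitude: 73 + 48/60 + 49.1/3600 = 73.8136389
  W → negative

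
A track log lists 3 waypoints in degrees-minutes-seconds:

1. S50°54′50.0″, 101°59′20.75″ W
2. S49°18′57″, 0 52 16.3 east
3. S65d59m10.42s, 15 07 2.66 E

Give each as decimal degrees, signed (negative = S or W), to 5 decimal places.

1. -50.91389, -101.98910
2. -49.31583, 0.87119
3. -65.98623, 15.11741

Point 1:
  Lat: 50° + 54/60 + 50/3600 = 50 + 0.900000 + 0.013889 = 50.913889
  S → negative
  Lon: 101° + 59/60 + 20.75/3600 = 101 + 0.983333 + 0.005764 = 101.989097
  hemisphere W, so the sign is −
Point 2:
  φ: 49 + 18/60 + 57/3600 = 49.315833
  S → negative
  λ: 52′ + 16.3″ = 52.27167′; 0 + 52.27167/60 = 0.871194
  E → positive
Point 3:
  Latitude: 65 + 59/60 + 10.42/3600 = 65.986228
  hemisphere S, so the sign is −
  Longitude: 7′ + 2.66″ = 7.04433′; 15 + 7.04433/60 = 15.117406
  E ⇒ keep positive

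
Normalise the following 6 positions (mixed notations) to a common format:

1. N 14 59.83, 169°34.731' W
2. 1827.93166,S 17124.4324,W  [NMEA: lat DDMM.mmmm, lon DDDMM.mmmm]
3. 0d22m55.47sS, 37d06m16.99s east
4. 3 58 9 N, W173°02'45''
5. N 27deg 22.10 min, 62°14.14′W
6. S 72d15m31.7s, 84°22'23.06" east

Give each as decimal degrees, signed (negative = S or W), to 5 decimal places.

1. 14.99717, -169.57885
2. -18.46553, -171.40721
3. -0.38208, 37.10472
4. 3.96917, -173.04583
5. 27.36833, -62.23567
6. -72.25881, 84.37307

Point 1:
  Latitude: 59.83′ = 0.997167°; total 14.997167
  N ⇒ keep positive
  Longitude: 169 + 34.731/60 = 169.578850
  W ⇒ negate
Point 2:
  Lat: split at 2 digits → 18° and 27.93166′; 18 + 27.93166/60 = 18.465528
  hemisphere S, so the sign is −
  λ: split at 3 digits → 171° and 24.4324′; 171 + 24.4324/60 = 171.407207
  W ⇒ negate
Point 3:
  φ: 0 + 22/60 + 55.47/3600 = 0.382075
  S → negative
  Lon: 6′ + 16.99″ = 6.28317′; 37 + 6.28317/60 = 37.104719
  E → positive
Point 4:
  Lat: 3 + 58/60 + 9/3600 = 3.969167
  N ⇒ keep positive
  Lon: 2′ + 45″ = 2.75000′; 173 + 2.75000/60 = 173.045833
  W ⇒ negate
Point 5:
  φ: 22.1′ = 0.368333°; total 27.368333
  N → positive
  λ: 62 + 14.14/60 = 62.235667
  W ⇒ negate
Point 6:
  Lat: 72 + 15/60 + 31.7/3600 = 72.258806
  hemisphere S, so the sign is −
  Longitude: 84° + 22/60 + 23.06/3600 = 84 + 0.366667 + 0.006406 = 84.373072
  E ⇒ keep positive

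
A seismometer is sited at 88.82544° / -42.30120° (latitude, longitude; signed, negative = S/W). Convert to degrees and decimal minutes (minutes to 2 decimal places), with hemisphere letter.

Lat: minutes = (88.825440 − 88) × 60 = 49.5264
Longitude is negative → W; |value| = 42.301200
λ: fractional part 0.301200 → 18.0720 minutes

88° 49.53′ N, 42° 18.07′ W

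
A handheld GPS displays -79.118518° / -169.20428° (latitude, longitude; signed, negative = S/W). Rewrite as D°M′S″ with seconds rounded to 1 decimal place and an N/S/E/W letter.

Latitude is negative → S; |value| = 79.118518
Latitude: 0.118518 × 60 = 7.11108′ → 7′, remainder × 60 = 6.665″
Longitude is negative → W; |value| = 169.204280
Lon: whole degrees 169; 12.25680′ → 12′ and 15.408″

79°07′6.7″ S, 169°12′15.4″ W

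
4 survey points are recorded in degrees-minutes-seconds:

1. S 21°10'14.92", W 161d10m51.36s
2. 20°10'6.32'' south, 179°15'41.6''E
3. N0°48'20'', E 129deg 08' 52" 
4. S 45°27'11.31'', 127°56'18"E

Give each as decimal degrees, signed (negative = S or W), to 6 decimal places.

Point 1:
  Latitude: 21 + 10/60 + 14.92/3600 = 21.1708111
  S ⇒ negate
  λ: 10′ + 51.36″ = 10.85600′; 161 + 10.85600/60 = 161.1809333
  hemisphere W, so the sign is −
Point 2:
  φ: 20° + 10/60 + 6.32/3600 = 20 + 0.166667 + 0.001756 = 20.1684222
  S ⇒ negate
  λ: 179 + 15/60 + 41.6/3600 = 179.2615556
  E ⇒ keep positive
Point 3:
  Latitude: 48′ + 20″ = 48.33333′; 0 + 48.33333/60 = 0.8055556
  N ⇒ keep positive
  Longitude: 129° + 8/60 + 52/3600 = 129 + 0.133333 + 0.014444 = 129.1477778
  E → positive
Point 4:
  φ: 45 + 27/60 + 11.31/3600 = 45.4531417
  S → negative
  Lon: 127 + 56/60 + 18/3600 = 127.9383333
  E → positive

1. -21.170811, -161.180933
2. -20.168422, 179.261556
3. 0.805556, 129.147778
4. -45.453142, 127.938333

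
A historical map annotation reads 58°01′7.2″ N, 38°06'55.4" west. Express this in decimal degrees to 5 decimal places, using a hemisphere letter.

58.01867° N, 38.11539° W

φ: 58 + 1/60 + 7.2/3600 = 58.018667
λ: 38 + 6/60 + 55.4/3600 = 38.115389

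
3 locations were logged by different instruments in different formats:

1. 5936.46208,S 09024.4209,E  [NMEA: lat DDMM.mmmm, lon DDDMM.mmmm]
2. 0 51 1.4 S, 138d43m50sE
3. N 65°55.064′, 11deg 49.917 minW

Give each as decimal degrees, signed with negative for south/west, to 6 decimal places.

1. -59.607701, 90.407015
2. -0.850389, 138.730556
3. 65.917733, -11.831950

Point 1:
  Latitude: split at 2 digits → 59° and 36.46208′; 59 + 36.46208/60 = 59.6077013
  hemisphere S, so the sign is −
  Lon: split at 3 digits → 090° and 24.4209′; 90 + 24.4209/60 = 90.4070150
  E ⇒ keep positive
Point 2:
  Lat: 51′ + 1.4″ = 51.02333′; 0 + 51.02333/60 = 0.8503889
  S → negative
  λ: 138° + 43/60 + 50/3600 = 138 + 0.716667 + 0.013889 = 138.7305556
  E ⇒ keep positive
Point 3:
  Latitude: 65 + 55.064/60 = 65.9177333
  N → positive
  Longitude: 11 + 49.917/60 = 11.8319500
  W ⇒ negate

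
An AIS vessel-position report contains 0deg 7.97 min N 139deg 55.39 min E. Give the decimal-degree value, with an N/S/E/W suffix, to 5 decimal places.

0.13283° N, 139.92317° E

Lat: 0 + 7.97/60 = 0.132833
Longitude: 55.39′ = 0.923167°; total 139.923167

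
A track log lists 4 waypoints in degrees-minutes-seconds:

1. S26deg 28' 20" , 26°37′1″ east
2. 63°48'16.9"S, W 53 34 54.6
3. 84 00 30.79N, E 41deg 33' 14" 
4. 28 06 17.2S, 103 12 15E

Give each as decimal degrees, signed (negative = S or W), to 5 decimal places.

Point 1:
  Latitude: 26° + 28/60 + 20/3600 = 26 + 0.466667 + 0.005556 = 26.472222
  hemisphere S, so the sign is −
  Lon: 37′ + 1″ = 37.01667′; 26 + 37.01667/60 = 26.616944
  E ⇒ keep positive
Point 2:
  φ: 48′ + 16.9″ = 48.28167′; 63 + 48.28167/60 = 63.804694
  S ⇒ negate
  λ: 34′ + 54.6″ = 34.91000′; 53 + 34.91000/60 = 53.581833
  W → negative
Point 3:
  Lat: 84 + 0/60 + 30.79/3600 = 84.008553
  N ⇒ keep positive
  λ: 41 + 33/60 + 14/3600 = 41.553889
  E ⇒ keep positive
Point 4:
  Latitude: 28° + 6/60 + 17.2/3600 = 28 + 0.100000 + 0.004778 = 28.104778
  hemisphere S, so the sign is −
  Longitude: 103° + 12/60 + 15/3600 = 103 + 0.200000 + 0.004167 = 103.204167
  E → positive

1. -26.47222, 26.61694
2. -63.80469, -53.58183
3. 84.00855, 41.55389
4. -28.10478, 103.20417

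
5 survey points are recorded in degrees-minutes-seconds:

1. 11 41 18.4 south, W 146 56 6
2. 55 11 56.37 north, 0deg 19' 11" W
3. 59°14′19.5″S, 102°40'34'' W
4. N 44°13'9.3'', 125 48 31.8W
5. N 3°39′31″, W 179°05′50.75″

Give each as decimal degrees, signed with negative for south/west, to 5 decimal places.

Point 1:
  φ: 41′ + 18.4″ = 41.30667′; 11 + 41.30667/60 = 11.688444
  S → negative
  Lon: 146° + 56/60 + 6/3600 = 146 + 0.933333 + 0.001667 = 146.935000
  W → negative
Point 2:
  Lat: 55 + 11/60 + 56.37/3600 = 55.198992
  N → positive
  Longitude: 0 + 19/60 + 11/3600 = 0.319722
  W → negative
Point 3:
  Lat: 59° + 14/60 + 19.5/3600 = 59 + 0.233333 + 0.005417 = 59.238750
  S ⇒ negate
  Lon: 102° + 40/60 + 34/3600 = 102 + 0.666667 + 0.009444 = 102.676111
  W → negative
Point 4:
  Latitude: 44° + 13/60 + 9.3/3600 = 44 + 0.216667 + 0.002583 = 44.219250
  N → positive
  λ: 125° + 48/60 + 31.8/3600 = 125 + 0.800000 + 0.008833 = 125.808833
  W ⇒ negate
Point 5:
  φ: 3 + 39/60 + 31/3600 = 3.658611
  N ⇒ keep positive
  Lon: 179 + 5/60 + 50.75/3600 = 179.097431
  W ⇒ negate

1. -11.68844, -146.93500
2. 55.19899, -0.31972
3. -59.23875, -102.67611
4. 44.21925, -125.80883
5. 3.65861, -179.09743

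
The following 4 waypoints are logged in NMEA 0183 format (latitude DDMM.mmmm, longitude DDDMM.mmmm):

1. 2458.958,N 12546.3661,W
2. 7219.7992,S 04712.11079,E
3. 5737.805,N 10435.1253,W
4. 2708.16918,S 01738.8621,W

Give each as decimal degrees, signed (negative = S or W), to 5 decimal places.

1. 24.98263, -125.77277
2. -72.32999, 47.20185
3. 57.63008, -104.58542
4. -27.13615, -17.64770

Point 1:
  φ: split at 2 digits → 24° and 58.958′; 24 + 58.958/60 = 24.982633
  N → positive
  λ: degrees = first 3 digits = 125, minutes = 46.3661; 125 + 46.3661/60 = 125.772768
  hemisphere W, so the sign is −
Point 2:
  φ: split at 2 digits → 72° and 19.7992′; 72 + 19.7992/60 = 72.329987
  hemisphere S, so the sign is −
  λ: degrees = first 3 digits = 47, minutes = 12.11079; 47 + 12.11079/60 = 47.201847
  E ⇒ keep positive
Point 3:
  φ: split at 2 digits → 57° and 37.805′; 57 + 37.805/60 = 57.630083
  N → positive
  Longitude: split at 3 digits → 104° and 35.1253′; 104 + 35.1253/60 = 104.585422
  W ⇒ negate
Point 4:
  φ: split at 2 digits → 27° and 8.16918′; 27 + 8.16918/60 = 27.136153
  S ⇒ negate
  λ: degrees = first 3 digits = 17, minutes = 38.8621; 17 + 38.8621/60 = 17.647702
  W ⇒ negate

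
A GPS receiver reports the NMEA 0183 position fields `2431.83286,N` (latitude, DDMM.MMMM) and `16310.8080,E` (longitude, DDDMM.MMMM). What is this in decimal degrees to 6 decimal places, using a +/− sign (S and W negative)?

Latitude: split at 2 digits → 24° and 31.83286′; 24 + 31.83286/60 = 24.5305477
N ⇒ keep positive
Longitude: split at 3 digits → 163° and 10.808′; 163 + 10.808/60 = 163.1801333
E ⇒ keep positive

24.530548, 163.180133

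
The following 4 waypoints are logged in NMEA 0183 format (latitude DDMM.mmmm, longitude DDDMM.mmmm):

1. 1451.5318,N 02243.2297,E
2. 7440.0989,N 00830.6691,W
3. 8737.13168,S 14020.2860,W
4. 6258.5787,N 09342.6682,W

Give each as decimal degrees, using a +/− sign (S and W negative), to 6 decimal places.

Point 1:
  φ: degrees = first 2 digits = 14, minutes = 51.5318; 14 + 51.5318/60 = 14.8588633
  N → positive
  Lon: degrees = first 3 digits = 22, minutes = 43.2297; 22 + 43.2297/60 = 22.7204950
  E ⇒ keep positive
Point 2:
  Latitude: split at 2 digits → 74° and 40.0989′; 74 + 40.0989/60 = 74.6683150
  N ⇒ keep positive
  Longitude: degrees = first 3 digits = 8, minutes = 30.6691; 8 + 30.6691/60 = 8.5111517
  W ⇒ negate
Point 3:
  Latitude: split at 2 digits → 87° and 37.13168′; 87 + 37.13168/60 = 87.6188613
  hemisphere S, so the sign is −
  Lon: split at 3 digits → 140° and 20.286′; 140 + 20.286/60 = 140.3381000
  W → negative
Point 4:
  Latitude: split at 2 digits → 62° and 58.5787′; 62 + 58.5787/60 = 62.9763117
  N → positive
  λ: degrees = first 3 digits = 93, minutes = 42.6682; 93 + 42.6682/60 = 93.7111367
  hemisphere W, so the sign is −

1. 14.858863, 22.720495
2. 74.668315, -8.511152
3. -87.618861, -140.338100
4. 62.976312, -93.711137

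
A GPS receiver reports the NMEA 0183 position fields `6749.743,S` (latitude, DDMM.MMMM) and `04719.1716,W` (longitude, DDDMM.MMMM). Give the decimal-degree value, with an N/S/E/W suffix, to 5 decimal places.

67.82905° S, 47.31953° W

Lat: degrees = first 2 digits = 67, minutes = 49.743; 67 + 49.743/60 = 67.829050
λ: split at 3 digits → 047° and 19.1716′; 47 + 19.1716/60 = 47.319527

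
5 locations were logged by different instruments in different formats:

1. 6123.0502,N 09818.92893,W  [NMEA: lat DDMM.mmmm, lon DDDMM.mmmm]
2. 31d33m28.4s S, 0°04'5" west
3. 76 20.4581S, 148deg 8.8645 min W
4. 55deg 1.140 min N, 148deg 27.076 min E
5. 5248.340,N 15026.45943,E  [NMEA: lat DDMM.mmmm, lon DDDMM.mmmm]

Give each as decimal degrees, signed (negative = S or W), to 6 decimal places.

Point 1:
  Lat: split at 2 digits → 61° and 23.0502′; 61 + 23.0502/60 = 61.3841700
  N ⇒ keep positive
  λ: split at 3 digits → 098° and 18.92893′; 98 + 18.92893/60 = 98.3154822
  hemisphere W, so the sign is −
Point 2:
  Latitude: 31 + 33/60 + 28.4/3600 = 31.5578889
  S ⇒ negate
  Lon: 0 + 4/60 + 5/3600 = 0.0680556
  W → negative
Point 3:
  Latitude: 20.4581′ = 0.340968°; total 76.3409683
  S → negative
  Longitude: 8.8645′ = 0.147742°; total 148.1477417
  W → negative
Point 4:
  φ: 1.14′ = 0.019000°; total 55.0190000
  N → positive
  λ: 27.076′ = 0.451267°; total 148.4512667
  E ⇒ keep positive
Point 5:
  Lat: split at 2 digits → 52° and 48.34′; 52 + 48.34/60 = 52.8056667
  N ⇒ keep positive
  Lon: split at 3 digits → 150° and 26.45943′; 150 + 26.45943/60 = 150.4409905
  E ⇒ keep positive

1. 61.384170, -98.315482
2. -31.557889, -0.068056
3. -76.340968, -148.147742
4. 55.019000, 148.451267
5. 52.805667, 150.440991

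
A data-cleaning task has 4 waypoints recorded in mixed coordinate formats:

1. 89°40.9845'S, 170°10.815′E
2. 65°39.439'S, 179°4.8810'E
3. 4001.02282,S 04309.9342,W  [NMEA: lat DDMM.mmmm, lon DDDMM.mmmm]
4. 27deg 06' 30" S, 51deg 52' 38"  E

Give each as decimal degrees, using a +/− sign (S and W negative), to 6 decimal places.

Point 1:
  Latitude: 40.9845′ = 0.683075°; total 89.6830750
  S ⇒ negate
  Lon: 10.815′ = 0.180250°; total 170.1802500
  E ⇒ keep positive
Point 2:
  φ: 39.439′ = 0.657317°; total 65.6573167
  S → negative
  Longitude: 179 + 4.881/60 = 179.0813500
  E ⇒ keep positive
Point 3:
  Latitude: degrees = first 2 digits = 40, minutes = 1.02282; 40 + 1.02282/60 = 40.0170470
  S → negative
  Longitude: degrees = first 3 digits = 43, minutes = 9.9342; 43 + 9.9342/60 = 43.1655700
  hemisphere W, so the sign is −
Point 4:
  φ: 27° + 6/60 + 30/3600 = 27 + 0.100000 + 0.008333 = 27.1083333
  S ⇒ negate
  Longitude: 51° + 52/60 + 38/3600 = 51 + 0.866667 + 0.010556 = 51.8772222
  E → positive

1. -89.683075, 170.180250
2. -65.657317, 179.081350
3. -40.017047, -43.165570
4. -27.108333, 51.877222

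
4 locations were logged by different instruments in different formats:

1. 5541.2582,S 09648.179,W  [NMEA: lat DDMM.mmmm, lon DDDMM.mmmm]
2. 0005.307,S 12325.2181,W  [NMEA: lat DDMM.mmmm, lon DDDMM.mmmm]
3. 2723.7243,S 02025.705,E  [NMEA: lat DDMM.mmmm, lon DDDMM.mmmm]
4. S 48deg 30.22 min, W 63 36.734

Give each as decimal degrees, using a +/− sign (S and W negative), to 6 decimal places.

Point 1:
  φ: degrees = first 2 digits = 55, minutes = 41.2582; 55 + 41.2582/60 = 55.6876367
  hemisphere S, so the sign is −
  Lon: split at 3 digits → 096° and 48.179′; 96 + 48.179/60 = 96.8029833
  W ⇒ negate
Point 2:
  Latitude: degrees = first 2 digits = 0, minutes = 5.307; 0 + 5.307/60 = 0.0884500
  S → negative
  Longitude: degrees = first 3 digits = 123, minutes = 25.2181; 123 + 25.2181/60 = 123.4203017
  W → negative
Point 3:
  φ: split at 2 digits → 27° and 23.7243′; 27 + 23.7243/60 = 27.3954050
  S ⇒ negate
  Longitude: split at 3 digits → 020° and 25.705′; 20 + 25.705/60 = 20.4284167
  E → positive
Point 4:
  φ: 30.22′ = 0.503667°; total 48.5036667
  S ⇒ negate
  λ: 36.734′ = 0.612233°; total 63.6122333
  hemisphere W, so the sign is −

1. -55.687637, -96.802983
2. -0.088450, -123.420302
3. -27.395405, 20.428417
4. -48.503667, -63.612233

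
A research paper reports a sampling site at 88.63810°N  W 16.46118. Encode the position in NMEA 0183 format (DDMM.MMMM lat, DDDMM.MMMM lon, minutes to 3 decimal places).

8838.286,N / 01627.671,W

Latitude: minutes = (88.638100 − 88) × 60 = 38.28600
λ: 16° + 0.461180 × 60 = 16° 27.67080′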